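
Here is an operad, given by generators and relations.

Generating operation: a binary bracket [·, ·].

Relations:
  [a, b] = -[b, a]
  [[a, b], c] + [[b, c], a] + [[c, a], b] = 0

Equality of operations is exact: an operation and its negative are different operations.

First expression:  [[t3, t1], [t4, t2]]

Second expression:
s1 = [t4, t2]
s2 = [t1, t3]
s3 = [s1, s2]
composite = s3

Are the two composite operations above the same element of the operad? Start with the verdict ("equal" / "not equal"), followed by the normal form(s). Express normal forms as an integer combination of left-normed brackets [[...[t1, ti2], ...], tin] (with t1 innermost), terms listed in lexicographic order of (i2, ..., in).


equal; both compose to [[[t1, t3], t2], t4] - [[[t1, t3], t4], t2]

The first expression reduces to [[[t1, t3], t2], t4] - [[[t1, t3], t4], t2]
The second expression reduces to [[[t1, t3], t2], t4] - [[[t1, t3], t4], t2]
The normal forms match — equal.


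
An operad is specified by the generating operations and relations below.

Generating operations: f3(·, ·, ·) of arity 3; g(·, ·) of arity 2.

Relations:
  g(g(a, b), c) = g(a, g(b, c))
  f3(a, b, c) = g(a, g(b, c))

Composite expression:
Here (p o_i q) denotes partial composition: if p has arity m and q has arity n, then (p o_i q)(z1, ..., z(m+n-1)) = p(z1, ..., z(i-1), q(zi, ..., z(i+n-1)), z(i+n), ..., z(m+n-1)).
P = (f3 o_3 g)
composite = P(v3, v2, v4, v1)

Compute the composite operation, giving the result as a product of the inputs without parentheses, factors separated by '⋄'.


v3 ⋄ v2 ⋄ v4 ⋄ v1

All parenthesizations of f3 agree; list the v-inputs left to right.
g(v4, v1) spells out as v4 ⋄ v1
f3(v3, v2, g(v4, v1)) spells out as v3 ⋄ v2 ⋄ v4 ⋄ v1


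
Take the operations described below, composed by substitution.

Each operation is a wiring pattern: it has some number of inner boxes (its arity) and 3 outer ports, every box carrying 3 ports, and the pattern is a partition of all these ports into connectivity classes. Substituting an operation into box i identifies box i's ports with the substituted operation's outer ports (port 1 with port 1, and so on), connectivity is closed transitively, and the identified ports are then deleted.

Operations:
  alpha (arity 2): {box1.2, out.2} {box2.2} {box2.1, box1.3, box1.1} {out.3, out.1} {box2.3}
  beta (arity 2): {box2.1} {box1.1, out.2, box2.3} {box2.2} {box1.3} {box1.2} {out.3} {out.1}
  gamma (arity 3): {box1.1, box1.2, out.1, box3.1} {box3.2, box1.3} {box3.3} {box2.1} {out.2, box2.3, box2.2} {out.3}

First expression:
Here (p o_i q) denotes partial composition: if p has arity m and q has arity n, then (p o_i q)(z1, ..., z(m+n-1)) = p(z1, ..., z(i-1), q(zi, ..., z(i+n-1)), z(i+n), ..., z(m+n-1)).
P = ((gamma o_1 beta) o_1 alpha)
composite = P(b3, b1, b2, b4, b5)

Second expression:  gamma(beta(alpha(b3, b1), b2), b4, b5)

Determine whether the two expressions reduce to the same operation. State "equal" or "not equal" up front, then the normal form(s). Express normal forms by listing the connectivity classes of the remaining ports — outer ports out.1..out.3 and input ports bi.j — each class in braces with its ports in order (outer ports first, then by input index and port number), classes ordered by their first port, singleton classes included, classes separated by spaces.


Reducing the first expression gives {out.1, b2.3, b5.1} {out.2, b4.2, b4.3} {out.3} {b1.1, b3.1, b3.3} {b1.2} {b1.3} {b2.1} {b2.2} {b3.2} {b4.1} {b5.2} {b5.3}
Reducing the second expression gives {out.1, b2.3, b5.1} {out.2, b4.2, b4.3} {out.3} {b1.1, b3.1, b3.3} {b1.2} {b1.3} {b2.1} {b2.2} {b3.2} {b4.1} {b5.2} {b5.3}
Same normal form: equal.

equal: each reduces to {out.1, b2.3, b5.1} {out.2, b4.2, b4.3} {out.3} {b1.1, b3.1, b3.3} {b1.2} {b1.3} {b2.1} {b2.2} {b3.2} {b4.1} {b5.2} {b5.3}


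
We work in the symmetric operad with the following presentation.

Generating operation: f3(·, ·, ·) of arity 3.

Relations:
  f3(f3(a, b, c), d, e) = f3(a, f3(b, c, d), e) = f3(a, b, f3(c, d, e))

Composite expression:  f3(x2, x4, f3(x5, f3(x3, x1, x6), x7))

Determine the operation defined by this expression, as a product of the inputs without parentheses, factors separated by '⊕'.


x2 ⊕ x4 ⊕ x5 ⊕ x3 ⊕ x1 ⊕ x6 ⊕ x7


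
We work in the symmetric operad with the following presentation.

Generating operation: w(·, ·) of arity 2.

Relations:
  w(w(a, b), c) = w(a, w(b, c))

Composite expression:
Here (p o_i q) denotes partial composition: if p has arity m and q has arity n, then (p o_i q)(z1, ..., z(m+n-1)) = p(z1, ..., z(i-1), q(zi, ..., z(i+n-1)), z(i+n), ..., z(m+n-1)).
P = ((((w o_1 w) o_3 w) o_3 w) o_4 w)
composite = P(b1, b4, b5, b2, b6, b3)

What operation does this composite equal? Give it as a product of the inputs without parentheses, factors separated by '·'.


b1 · b4 · b5 · b2 · b6 · b3


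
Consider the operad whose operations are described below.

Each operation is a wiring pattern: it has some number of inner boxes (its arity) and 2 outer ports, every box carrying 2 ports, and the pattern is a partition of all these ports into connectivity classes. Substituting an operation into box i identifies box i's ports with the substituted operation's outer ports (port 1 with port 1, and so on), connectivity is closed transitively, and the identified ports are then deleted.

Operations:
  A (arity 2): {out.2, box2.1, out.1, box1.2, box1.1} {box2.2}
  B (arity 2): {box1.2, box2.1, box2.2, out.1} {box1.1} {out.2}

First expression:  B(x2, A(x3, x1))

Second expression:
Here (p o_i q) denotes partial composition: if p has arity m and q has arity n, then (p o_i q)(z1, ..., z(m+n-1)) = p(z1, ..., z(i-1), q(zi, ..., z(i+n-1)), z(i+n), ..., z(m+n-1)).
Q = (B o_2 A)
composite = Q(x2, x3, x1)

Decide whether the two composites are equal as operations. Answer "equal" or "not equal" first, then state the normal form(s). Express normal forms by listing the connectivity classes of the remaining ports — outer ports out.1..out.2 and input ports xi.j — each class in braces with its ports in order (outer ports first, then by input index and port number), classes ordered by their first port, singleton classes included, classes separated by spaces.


equal; the common form is {out.1, x1.1, x2.2, x3.1, x3.2} {out.2} {x1.2} {x2.1}

In normal form, the first expression is {out.1, x1.1, x2.2, x3.1, x3.2} {out.2} {x1.2} {x2.1}
In normal form, the second expression is {out.1, x1.1, x2.2, x3.1, x3.2} {out.2} {x1.2} {x2.1}
The forms coincide; equal.


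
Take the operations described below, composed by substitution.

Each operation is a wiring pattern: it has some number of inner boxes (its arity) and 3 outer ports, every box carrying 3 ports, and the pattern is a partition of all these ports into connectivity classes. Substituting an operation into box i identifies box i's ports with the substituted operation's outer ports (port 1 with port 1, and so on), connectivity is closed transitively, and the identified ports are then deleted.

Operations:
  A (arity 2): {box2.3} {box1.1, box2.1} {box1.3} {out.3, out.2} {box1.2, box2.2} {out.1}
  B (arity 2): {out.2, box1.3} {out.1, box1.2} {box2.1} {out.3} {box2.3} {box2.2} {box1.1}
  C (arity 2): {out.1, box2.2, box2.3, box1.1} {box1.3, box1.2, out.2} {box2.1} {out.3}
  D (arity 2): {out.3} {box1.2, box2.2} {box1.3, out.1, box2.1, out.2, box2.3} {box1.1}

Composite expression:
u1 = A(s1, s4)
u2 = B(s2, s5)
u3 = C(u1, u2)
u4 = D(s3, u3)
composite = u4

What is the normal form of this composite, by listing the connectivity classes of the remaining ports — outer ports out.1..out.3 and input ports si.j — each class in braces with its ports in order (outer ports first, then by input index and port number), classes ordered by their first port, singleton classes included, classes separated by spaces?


{out.1, out.2, s2.3, s3.3} {out.3} {s1.1, s4.1} {s1.2, s4.2} {s1.3} {s2.1} {s2.2} {s3.1} {s3.2} {s4.3} {s5.1} {s5.2} {s5.3}

Reachability decides: close wires over D-identified ports.
through A, on inputs (s1, s4): {out.1} {out.2, out.3} {s1.1, s4.1} {s1.2, s4.2} {s1.3} {s4.3} (out.j = stage outer ports)
through B, on inputs (s2, s5): {out.1, s2.2} {out.2, s2.3} {out.3} {s2.1} {s5.1} {s5.2} {s5.3} (out.j = stage outer ports)
through C, on inputs (s1, s4, s2, s5): {out.1, s2.3} {out.2} {out.3} {s1.1, s4.1} {s1.2, s4.2} {s1.3} {s2.1} {s2.2} {s4.3} {s5.1} {s5.2} {s5.3} (out.j = stage outer ports)
through D, on inputs (s3, s1, s4, s2, s5): {out.1, out.2, s2.3, s3.3} {out.3} {s1.1, s4.1} {s1.2, s4.2} {s1.3} {s2.1} {s2.2} {s3.1} {s3.2} {s4.3} {s5.1} {s5.2} {s5.3} (out.j = stage outer ports)


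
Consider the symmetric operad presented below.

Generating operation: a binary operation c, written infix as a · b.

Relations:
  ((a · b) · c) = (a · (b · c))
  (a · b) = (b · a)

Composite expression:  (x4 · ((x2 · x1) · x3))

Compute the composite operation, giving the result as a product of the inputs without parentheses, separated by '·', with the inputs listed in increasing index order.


Reordering under c is free, so list the x-inputs canonically.
(x2 · x1) collapses to x2 · x1
((x2 · x1) · x3) collapses to x2 · x1 · x3
(x4 · ((x2 · x1) · x3)) collapses to x4 · x2 · x1 · x3
reordering the factors by index: x1 · x2 · x3 · x4

x1 · x2 · x3 · x4


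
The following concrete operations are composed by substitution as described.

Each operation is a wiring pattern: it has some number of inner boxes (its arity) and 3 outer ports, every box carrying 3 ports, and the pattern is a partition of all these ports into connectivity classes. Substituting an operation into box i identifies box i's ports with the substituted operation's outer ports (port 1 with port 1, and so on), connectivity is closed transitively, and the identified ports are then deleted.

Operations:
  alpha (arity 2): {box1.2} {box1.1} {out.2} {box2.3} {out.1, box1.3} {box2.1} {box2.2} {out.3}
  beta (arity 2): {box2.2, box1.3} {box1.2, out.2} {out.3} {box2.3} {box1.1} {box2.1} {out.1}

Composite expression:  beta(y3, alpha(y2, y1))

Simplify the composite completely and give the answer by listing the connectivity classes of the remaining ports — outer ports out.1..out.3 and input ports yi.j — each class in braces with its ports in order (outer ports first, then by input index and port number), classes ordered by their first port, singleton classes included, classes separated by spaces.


{out.1} {out.2, y3.2} {out.3} {y1.1} {y1.2} {y1.3} {y2.1} {y2.2} {y2.3} {y3.1} {y3.3}

Connectivity passes through glued beta-boundaries; trace each wire chain.
the subtree at alpha composes to {out.1, y2.3} {out.2} {out.3} {y1.1} {y1.2} {y1.3} {y2.1} {y2.2} on (y2, y1); out.j = own outer ports
the subtree at beta composes to {out.1} {out.2, y3.2} {out.3} {y1.1} {y1.2} {y1.3} {y2.1} {y2.2} {y2.3} {y3.1} {y3.3} on (y3, y2, y1); out.j = own outer ports


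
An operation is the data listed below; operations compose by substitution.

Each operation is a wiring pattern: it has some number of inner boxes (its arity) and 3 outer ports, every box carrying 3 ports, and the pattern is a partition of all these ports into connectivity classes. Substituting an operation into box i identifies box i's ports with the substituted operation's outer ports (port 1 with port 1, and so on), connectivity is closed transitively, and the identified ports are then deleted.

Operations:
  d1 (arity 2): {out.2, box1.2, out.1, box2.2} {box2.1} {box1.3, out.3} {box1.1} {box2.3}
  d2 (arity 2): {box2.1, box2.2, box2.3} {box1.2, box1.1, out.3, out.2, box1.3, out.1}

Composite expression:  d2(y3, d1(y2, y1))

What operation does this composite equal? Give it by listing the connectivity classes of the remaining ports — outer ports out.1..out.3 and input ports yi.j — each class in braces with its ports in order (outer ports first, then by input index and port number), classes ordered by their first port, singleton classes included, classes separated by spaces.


Connectivity passes through glued d2-boundaries; trace each wire chain.
after d1, the pattern on (y2, y1) reads {out.1, out.2, y1.2, y2.2} {out.3, y2.3} {y1.1} {y1.3} {y2.1} (out.j = its outer ports)
after d2, the pattern on (y3, y2, y1) reads {out.1, out.2, out.3, y3.1, y3.2, y3.3} {y1.1} {y1.2, y2.2, y2.3} {y1.3} {y2.1} (out.j = its outer ports)

{out.1, out.2, out.3, y3.1, y3.2, y3.3} {y1.1} {y1.2, y2.2, y2.3} {y1.3} {y2.1}


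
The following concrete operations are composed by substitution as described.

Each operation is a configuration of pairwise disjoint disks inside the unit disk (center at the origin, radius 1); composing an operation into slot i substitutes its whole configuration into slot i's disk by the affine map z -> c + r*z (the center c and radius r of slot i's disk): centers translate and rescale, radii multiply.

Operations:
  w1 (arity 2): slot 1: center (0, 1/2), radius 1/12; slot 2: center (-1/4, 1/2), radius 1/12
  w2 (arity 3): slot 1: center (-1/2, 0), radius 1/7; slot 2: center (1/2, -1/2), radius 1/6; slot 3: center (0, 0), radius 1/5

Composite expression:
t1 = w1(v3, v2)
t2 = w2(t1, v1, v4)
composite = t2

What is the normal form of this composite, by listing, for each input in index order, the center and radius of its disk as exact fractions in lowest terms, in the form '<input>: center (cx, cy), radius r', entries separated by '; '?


Follow each v-input down from w2: c' goes to c + r*c', radius to r*r'.
v3 passes through 2 substitutions, ending at center (-1/2, 1/14), radius 1/84
v2 passes through 2 substitutions, ending at center (-15/28, 1/14), radius 1/84
v1 passes through 1 substitution, ending at center (1/2, -1/2), radius 1/6
v4 passes through 1 substitution, ending at center (0, 0), radius 1/5

v1: center (1/2, -1/2), radius 1/6; v2: center (-15/28, 1/14), radius 1/84; v3: center (-1/2, 1/14), radius 1/84; v4: center (0, 0), radius 1/5


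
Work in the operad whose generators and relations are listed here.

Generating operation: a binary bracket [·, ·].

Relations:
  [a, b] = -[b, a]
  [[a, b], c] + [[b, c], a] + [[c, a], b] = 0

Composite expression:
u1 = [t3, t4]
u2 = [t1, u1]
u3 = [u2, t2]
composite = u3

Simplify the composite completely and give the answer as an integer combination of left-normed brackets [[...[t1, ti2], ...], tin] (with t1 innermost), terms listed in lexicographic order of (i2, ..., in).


[[[t1, t3], t4], t2] - [[[t1, t4], t3], t2]

In the tensor algebra, words opening t1 carry the t1-anchored form.
Composite bracket: [[t1, [t3, t4]], t2]
Each bracket splits as ab - ba, giving 8 signed words (2^3 = 8).
Only words starting with t1 matter:
  the word t1t3t4t2 carries sign +1 and contributes +[[[t1, t3], t4], t2]
  the word t1t4t3t2 carries sign -1 and contributes -[[[t1, t4], t3], t2]


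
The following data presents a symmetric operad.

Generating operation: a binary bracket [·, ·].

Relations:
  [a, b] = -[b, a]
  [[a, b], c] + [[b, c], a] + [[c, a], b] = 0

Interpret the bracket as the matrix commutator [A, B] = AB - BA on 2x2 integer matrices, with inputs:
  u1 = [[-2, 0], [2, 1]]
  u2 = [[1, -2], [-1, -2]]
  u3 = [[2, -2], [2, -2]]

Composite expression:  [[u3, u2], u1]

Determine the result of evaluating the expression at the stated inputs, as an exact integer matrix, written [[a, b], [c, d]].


[u3, u2] = [[6, -2], [10, -6]]
[[u3, u2], u1] = [[-4, -6], [-54, 4]]

[[-4, -6], [-54, 4]]


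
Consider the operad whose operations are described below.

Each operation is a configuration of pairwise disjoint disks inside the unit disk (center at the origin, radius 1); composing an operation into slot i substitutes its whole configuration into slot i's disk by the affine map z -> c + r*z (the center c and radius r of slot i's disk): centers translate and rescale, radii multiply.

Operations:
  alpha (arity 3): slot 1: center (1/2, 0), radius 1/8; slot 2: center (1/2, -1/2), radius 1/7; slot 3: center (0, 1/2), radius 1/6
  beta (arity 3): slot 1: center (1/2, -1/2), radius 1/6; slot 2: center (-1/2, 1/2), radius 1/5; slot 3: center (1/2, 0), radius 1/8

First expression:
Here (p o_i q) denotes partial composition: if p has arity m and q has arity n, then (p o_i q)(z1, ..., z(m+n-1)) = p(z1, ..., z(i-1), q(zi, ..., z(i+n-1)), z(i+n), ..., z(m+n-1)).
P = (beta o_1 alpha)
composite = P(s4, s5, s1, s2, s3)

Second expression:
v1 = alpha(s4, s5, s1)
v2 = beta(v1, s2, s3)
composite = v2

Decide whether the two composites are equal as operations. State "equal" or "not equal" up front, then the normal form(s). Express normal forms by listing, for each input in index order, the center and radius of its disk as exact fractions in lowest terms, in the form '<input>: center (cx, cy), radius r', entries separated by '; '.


equal: each reduces to s1: center (1/2, -5/12), radius 1/36; s2: center (-1/2, 1/2), radius 1/5; s3: center (1/2, 0), radius 1/8; s4: center (7/12, -1/2), radius 1/48; s5: center (7/12, -7/12), radius 1/42

The first expression, normalized: s1: center (1/2, -5/12), radius 1/36; s2: center (-1/2, 1/2), radius 1/5; s3: center (1/2, 0), radius 1/8; s4: center (7/12, -1/2), radius 1/48; s5: center (7/12, -7/12), radius 1/42
The second expression, normalized: s1: center (1/2, -5/12), radius 1/36; s2: center (-1/2, 1/2), radius 1/5; s3: center (1/2, 0), radius 1/8; s4: center (7/12, -1/2), radius 1/48; s5: center (7/12, -7/12), radius 1/42
One common form — equal.


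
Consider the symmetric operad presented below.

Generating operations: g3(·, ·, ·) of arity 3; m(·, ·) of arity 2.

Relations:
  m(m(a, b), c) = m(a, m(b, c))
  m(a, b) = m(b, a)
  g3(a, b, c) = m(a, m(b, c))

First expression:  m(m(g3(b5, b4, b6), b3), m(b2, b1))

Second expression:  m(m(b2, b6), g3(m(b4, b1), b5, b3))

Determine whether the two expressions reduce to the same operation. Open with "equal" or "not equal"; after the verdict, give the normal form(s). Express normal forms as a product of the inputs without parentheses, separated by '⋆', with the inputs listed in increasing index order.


The first expression, normalized: b1 ⋆ b2 ⋆ b3 ⋆ b4 ⋆ b5 ⋆ b6
The second expression, normalized: b1 ⋆ b2 ⋆ b3 ⋆ b4 ⋆ b5 ⋆ b6
One common form — equal.

equal; both compose to b1 ⋆ b2 ⋆ b3 ⋆ b4 ⋆ b5 ⋆ b6


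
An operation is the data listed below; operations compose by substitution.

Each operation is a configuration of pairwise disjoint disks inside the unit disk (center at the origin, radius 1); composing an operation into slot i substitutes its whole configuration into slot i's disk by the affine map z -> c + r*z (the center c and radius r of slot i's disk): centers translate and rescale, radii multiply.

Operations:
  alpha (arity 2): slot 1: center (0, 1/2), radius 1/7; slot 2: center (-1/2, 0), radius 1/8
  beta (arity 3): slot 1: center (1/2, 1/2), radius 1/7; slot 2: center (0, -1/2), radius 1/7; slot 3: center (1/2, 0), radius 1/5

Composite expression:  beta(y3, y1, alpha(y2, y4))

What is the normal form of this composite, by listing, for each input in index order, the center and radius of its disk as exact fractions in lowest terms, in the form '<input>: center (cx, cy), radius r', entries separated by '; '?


y1: center (0, -1/2), radius 1/7; y2: center (1/2, 1/10), radius 1/35; y3: center (1/2, 1/2), radius 1/7; y4: center (2/5, 0), radius 1/40

Nesting under beta composes maps z -> c + r*z down each y-path.
input y3: applying the 1 nested substitution gives center (1/2, 1/2), radius 1/7
input y1: applying the 1 nested substitution gives center (0, -1/2), radius 1/7
input y2: applying the 2 nested substitutions gives center (1/2, 1/10), radius 1/35
input y4: applying the 2 nested substitutions gives center (2/5, 0), radius 1/40


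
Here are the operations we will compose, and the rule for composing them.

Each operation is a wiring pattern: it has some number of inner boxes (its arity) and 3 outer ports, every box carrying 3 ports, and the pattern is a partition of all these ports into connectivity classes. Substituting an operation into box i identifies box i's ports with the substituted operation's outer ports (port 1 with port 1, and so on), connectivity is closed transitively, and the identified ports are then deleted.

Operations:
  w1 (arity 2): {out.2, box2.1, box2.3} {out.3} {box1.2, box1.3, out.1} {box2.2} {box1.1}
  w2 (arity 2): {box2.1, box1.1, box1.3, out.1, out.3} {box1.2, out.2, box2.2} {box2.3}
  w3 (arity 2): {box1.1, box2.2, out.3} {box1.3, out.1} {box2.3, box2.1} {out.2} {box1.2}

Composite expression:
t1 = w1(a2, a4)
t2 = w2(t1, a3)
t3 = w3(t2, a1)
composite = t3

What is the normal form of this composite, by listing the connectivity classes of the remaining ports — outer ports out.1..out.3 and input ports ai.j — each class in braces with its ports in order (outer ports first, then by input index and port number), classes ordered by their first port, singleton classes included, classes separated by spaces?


{out.1, out.3, a1.2, a2.2, a2.3, a3.1} {out.2} {a1.1, a1.3} {a2.1} {a3.2, a4.1, a4.3} {a3.3} {a4.2}

After gluing at w3, chains via deleted ports link the a-ports.
w1 over (a2, a4) gives {out.1, a2.2, a2.3} {out.2, a4.1, a4.3} {out.3} {a2.1} {a4.2}, out.j being that stage's outer ports
w2 over (a2, a4, a3) gives {out.1, out.3, a2.2, a2.3, a3.1} {out.2, a3.2, a4.1, a4.3} {a2.1} {a3.3} {a4.2}, out.j being that stage's outer ports
w3 over (a2, a4, a3, a1) gives {out.1, out.3, a1.2, a2.2, a2.3, a3.1} {out.2} {a1.1, a1.3} {a2.1} {a3.2, a4.1, a4.3} {a3.3} {a4.2}, out.j being that stage's outer ports


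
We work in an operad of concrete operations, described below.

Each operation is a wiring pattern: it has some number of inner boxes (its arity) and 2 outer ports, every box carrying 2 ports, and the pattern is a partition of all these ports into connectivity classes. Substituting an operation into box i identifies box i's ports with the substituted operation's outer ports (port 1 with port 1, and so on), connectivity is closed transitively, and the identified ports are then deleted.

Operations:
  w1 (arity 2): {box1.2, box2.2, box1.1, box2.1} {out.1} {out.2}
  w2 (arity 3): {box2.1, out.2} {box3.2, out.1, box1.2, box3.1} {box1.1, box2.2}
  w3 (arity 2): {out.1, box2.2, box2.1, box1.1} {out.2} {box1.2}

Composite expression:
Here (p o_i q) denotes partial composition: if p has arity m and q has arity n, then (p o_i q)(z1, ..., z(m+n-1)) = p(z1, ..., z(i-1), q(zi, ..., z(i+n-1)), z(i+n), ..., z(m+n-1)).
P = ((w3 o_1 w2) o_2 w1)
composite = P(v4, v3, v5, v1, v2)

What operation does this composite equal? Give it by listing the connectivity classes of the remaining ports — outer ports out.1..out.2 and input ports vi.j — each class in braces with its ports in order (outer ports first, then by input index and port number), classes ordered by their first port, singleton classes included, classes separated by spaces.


Two ports join when wires chain via w3-identified ports.
after w1, the pattern on (v3, v5) reads {out.1} {out.2} {v3.1, v3.2, v5.1, v5.2} (out.j = its outer ports)
after w2, the pattern on (v4, v3, v5, v1) reads {out.1, v1.1, v1.2, v4.2} {out.2} {v3.1, v3.2, v5.1, v5.2} {v4.1} (out.j = its outer ports)
after w3, the pattern on (v4, v3, v5, v1, v2) reads {out.1, v1.1, v1.2, v2.1, v2.2, v4.2} {out.2} {v3.1, v3.2, v5.1, v5.2} {v4.1} (out.j = its outer ports)

{out.1, v1.1, v1.2, v2.1, v2.2, v4.2} {out.2} {v3.1, v3.2, v5.1, v5.2} {v4.1}


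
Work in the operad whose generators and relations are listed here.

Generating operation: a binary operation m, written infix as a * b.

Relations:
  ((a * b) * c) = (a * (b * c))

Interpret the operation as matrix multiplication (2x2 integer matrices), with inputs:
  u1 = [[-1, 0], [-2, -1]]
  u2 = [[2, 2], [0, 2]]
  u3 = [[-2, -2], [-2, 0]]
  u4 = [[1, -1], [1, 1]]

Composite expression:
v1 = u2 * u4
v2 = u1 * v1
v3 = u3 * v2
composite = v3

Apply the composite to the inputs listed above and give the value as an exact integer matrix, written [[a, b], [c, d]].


[[28, 4], [8, 0]]

(u2 * u4) = [[4, 0], [2, 2]]
(u1 * (u2 * u4)) = [[-4, 0], [-10, -2]]
(u3 * (u1 * (u2 * u4))) = [[28, 4], [8, 0]]


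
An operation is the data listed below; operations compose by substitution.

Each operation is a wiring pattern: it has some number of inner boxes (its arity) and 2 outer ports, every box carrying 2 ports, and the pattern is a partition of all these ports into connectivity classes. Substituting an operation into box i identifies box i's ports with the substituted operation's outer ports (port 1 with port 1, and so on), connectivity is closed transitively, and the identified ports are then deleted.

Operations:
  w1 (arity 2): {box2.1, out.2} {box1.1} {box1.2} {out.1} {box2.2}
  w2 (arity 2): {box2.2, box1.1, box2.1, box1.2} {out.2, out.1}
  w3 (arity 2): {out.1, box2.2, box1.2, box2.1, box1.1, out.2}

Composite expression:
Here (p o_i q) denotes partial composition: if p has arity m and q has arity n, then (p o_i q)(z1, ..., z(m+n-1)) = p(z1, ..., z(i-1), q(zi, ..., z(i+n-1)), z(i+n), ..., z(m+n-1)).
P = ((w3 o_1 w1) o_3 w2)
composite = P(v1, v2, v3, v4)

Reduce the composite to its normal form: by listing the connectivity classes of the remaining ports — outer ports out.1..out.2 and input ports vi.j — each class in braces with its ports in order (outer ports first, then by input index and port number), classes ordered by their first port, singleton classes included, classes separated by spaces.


{out.1, out.2, v2.1} {v1.1} {v1.2} {v2.2} {v3.1, v3.2, v4.1, v4.2}


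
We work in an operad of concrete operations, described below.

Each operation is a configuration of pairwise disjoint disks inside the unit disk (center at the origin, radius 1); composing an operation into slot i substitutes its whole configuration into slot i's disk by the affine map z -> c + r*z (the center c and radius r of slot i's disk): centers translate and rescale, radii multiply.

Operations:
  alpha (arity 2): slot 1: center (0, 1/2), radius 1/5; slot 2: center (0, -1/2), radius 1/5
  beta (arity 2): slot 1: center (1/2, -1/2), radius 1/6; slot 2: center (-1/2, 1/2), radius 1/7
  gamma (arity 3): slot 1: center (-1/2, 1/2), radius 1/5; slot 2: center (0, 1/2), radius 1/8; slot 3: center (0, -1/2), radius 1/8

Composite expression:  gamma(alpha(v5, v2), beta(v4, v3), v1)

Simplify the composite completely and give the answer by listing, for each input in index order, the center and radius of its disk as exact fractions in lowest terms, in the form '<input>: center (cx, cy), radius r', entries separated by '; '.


Nesting under gamma composes maps z -> c + r*z down each v-path.
for v5, the 2-step affine chain lands on center (-1/2, 3/5), radius 1/25
for v2, the 2-step affine chain lands on center (-1/2, 2/5), radius 1/25
for v4, the 2-step affine chain lands on center (1/16, 7/16), radius 1/48
for v3, the 2-step affine chain lands on center (-1/16, 9/16), radius 1/56
for v1, the 1-step affine chain lands on center (0, -1/2), radius 1/8

v1: center (0, -1/2), radius 1/8; v2: center (-1/2, 2/5), radius 1/25; v3: center (-1/16, 9/16), radius 1/56; v4: center (1/16, 7/16), radius 1/48; v5: center (-1/2, 3/5), radius 1/25


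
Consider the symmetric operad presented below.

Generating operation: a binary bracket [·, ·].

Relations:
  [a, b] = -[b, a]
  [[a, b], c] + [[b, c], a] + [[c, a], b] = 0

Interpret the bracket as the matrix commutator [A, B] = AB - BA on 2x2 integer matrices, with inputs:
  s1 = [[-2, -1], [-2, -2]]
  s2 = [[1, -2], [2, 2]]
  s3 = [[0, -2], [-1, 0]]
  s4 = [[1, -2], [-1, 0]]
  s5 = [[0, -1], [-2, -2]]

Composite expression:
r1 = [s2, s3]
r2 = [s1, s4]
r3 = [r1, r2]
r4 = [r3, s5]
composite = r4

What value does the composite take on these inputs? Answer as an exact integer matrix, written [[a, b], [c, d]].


[[-18, -42], [48, 18]]


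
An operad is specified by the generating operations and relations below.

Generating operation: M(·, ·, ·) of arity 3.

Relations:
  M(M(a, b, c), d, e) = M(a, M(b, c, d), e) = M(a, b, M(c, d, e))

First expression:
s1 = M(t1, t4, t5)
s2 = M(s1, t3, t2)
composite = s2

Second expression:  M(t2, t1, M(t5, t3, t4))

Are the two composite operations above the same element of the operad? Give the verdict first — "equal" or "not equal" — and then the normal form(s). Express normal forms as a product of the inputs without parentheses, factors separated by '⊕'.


The first expression, normalized: t1 ⊕ t4 ⊕ t5 ⊕ t3 ⊕ t2
The second expression, normalized: t2 ⊕ t1 ⊕ t5 ⊕ t3 ⊕ t4
No match — not equal.

not equal: they reduce to t1 ⊕ t4 ⊕ t5 ⊕ t3 ⊕ t2 and t2 ⊕ t1 ⊕ t5 ⊕ t3 ⊕ t4


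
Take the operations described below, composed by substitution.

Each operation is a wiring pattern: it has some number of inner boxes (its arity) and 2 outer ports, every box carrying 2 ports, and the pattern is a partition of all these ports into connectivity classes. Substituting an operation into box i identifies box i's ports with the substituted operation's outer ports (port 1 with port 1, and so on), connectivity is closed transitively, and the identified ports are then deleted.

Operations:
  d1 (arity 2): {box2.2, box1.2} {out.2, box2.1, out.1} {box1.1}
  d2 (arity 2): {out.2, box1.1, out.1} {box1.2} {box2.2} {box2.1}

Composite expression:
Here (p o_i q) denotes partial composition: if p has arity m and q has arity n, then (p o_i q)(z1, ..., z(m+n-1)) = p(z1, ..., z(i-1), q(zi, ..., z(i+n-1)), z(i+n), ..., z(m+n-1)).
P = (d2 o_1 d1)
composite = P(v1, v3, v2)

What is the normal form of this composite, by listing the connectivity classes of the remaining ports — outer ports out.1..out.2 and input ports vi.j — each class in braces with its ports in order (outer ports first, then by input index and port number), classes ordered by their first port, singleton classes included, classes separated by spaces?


Reachability decides: close wires over d2-identified ports.
composing d1 on (v1, v3), with out.j its own outer ports: {out.1, out.2, v3.1} {v1.1} {v1.2, v3.2}
composing d2 on (v1, v3, v2), with out.j its own outer ports: {out.1, out.2, v3.1} {v1.1} {v1.2, v3.2} {v2.1} {v2.2}

{out.1, out.2, v3.1} {v1.1} {v1.2, v3.2} {v2.1} {v2.2}


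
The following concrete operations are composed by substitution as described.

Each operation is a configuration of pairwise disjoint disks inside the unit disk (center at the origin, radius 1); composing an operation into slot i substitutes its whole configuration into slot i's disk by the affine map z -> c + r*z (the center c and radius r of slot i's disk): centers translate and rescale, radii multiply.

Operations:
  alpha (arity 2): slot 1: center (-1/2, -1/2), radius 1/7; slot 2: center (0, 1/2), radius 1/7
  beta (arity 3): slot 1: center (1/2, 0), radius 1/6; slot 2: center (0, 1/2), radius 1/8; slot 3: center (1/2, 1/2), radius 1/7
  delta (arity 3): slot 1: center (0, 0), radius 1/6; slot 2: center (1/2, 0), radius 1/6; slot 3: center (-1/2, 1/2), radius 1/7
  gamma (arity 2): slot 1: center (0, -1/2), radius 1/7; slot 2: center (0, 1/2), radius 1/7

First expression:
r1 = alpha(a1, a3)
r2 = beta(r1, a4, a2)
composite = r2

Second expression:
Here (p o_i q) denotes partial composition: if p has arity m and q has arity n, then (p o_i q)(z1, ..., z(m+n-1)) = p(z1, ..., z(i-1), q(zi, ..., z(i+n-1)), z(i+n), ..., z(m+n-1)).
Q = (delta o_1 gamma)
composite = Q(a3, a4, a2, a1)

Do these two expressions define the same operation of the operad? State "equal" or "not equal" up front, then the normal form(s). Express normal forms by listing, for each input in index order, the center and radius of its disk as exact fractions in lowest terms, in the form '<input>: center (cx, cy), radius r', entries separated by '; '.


not equal — first a1: center (5/12, -1/12), radius 1/42; a2: center (1/2, 1/2), radius 1/7; a3: center (1/2, 1/12), radius 1/42; a4: center (0, 1/2), radius 1/8, second a1: center (-1/2, 1/2), radius 1/7; a2: center (1/2, 0), radius 1/6; a3: center (0, -1/12), radius 1/42; a4: center (0, 1/12), radius 1/42


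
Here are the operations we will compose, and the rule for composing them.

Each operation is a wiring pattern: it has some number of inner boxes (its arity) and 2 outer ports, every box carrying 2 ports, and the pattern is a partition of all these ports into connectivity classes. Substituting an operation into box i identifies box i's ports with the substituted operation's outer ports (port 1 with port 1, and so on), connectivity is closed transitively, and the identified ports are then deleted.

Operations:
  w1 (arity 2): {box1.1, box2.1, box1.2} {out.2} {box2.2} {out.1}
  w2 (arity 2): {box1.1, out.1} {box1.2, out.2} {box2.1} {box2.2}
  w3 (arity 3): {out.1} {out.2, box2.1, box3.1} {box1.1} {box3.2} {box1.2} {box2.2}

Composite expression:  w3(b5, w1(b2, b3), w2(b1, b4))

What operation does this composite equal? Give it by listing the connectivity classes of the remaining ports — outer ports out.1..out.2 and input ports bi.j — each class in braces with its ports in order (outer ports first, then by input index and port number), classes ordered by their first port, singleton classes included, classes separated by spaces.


Treat the ports identified at w3 as solder joints: merge, then drop.
composing w1 on (b2, b3), with out.j its own outer ports: {out.1} {out.2} {b2.1, b2.2, b3.1} {b3.2}
composing w2 on (b1, b4), with out.j its own outer ports: {out.1, b1.1} {out.2, b1.2} {b4.1} {b4.2}
composing w3 on (b5, b2, b3, b1, b4), with out.j its own outer ports: {out.1} {out.2, b1.1} {b1.2} {b2.1, b2.2, b3.1} {b3.2} {b4.1} {b4.2} {b5.1} {b5.2}

{out.1} {out.2, b1.1} {b1.2} {b2.1, b2.2, b3.1} {b3.2} {b4.1} {b4.2} {b5.1} {b5.2}


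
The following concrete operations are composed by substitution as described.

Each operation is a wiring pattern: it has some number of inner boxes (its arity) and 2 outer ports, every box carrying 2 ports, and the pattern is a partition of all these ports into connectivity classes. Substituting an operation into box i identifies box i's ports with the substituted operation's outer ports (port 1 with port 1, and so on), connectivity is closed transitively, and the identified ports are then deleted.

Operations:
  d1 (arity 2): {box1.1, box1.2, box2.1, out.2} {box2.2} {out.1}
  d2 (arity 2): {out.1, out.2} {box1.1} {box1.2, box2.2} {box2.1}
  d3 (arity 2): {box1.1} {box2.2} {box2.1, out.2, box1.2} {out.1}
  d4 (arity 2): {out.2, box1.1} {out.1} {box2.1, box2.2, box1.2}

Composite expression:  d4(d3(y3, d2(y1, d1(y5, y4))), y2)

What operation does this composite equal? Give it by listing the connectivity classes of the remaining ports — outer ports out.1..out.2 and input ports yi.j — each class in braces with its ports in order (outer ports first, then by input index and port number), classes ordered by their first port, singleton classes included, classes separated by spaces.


{out.1} {out.2} {y1.1} {y1.2, y4.1, y5.1, y5.2} {y2.1, y2.2, y3.2} {y3.1} {y4.2}

Reachability decides: close wires over d4-identified ports.
through d1, on inputs (y5, y4): {out.1} {out.2, y4.1, y5.1, y5.2} {y4.2} (out.j = stage outer ports)
through d2, on inputs (y1, y5, y4): {out.1, out.2} {y1.1} {y1.2, y4.1, y5.1, y5.2} {y4.2} (out.j = stage outer ports)
through d3, on inputs (y3, y1, y5, y4): {out.1} {out.2, y3.2} {y1.1} {y1.2, y4.1, y5.1, y5.2} {y3.1} {y4.2} (out.j = stage outer ports)
through d4, on inputs (y3, y1, y5, y4, y2): {out.1} {out.2} {y1.1} {y1.2, y4.1, y5.1, y5.2} {y2.1, y2.2, y3.2} {y3.1} {y4.2} (out.j = stage outer ports)


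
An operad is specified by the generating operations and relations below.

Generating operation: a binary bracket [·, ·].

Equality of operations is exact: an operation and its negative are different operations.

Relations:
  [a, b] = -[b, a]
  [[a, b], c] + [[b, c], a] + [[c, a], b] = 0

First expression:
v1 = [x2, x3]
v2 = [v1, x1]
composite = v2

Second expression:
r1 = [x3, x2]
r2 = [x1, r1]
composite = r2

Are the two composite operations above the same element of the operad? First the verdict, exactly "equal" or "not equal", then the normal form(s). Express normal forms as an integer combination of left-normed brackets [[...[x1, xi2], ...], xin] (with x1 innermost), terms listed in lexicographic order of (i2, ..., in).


equal; both compose to -[[x1, x2], x3] + [[x1, x3], x2]

The first expression, normalized: -[[x1, x2], x3] + [[x1, x3], x2]
The second expression, normalized: -[[x1, x2], x3] + [[x1, x3], x2]
The normal forms match — equal.


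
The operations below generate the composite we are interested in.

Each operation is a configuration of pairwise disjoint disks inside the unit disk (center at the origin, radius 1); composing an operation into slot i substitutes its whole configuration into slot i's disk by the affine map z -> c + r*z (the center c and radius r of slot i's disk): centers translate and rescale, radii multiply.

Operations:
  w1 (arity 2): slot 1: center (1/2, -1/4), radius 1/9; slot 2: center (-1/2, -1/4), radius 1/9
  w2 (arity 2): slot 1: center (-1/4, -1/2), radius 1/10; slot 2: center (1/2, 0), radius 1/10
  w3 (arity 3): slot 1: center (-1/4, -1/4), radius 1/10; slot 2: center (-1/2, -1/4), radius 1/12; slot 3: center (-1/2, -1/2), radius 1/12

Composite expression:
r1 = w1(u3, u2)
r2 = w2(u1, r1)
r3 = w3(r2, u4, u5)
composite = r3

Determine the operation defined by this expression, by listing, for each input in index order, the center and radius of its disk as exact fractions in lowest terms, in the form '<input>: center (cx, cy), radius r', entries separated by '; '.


u1: center (-11/40, -3/10), radius 1/100; u2: center (-41/200, -101/400), radius 1/900; u3: center (-39/200, -101/400), radius 1/900; u4: center (-1/2, -1/4), radius 1/12; u5: center (-1/2, -1/2), radius 1/12

Follow each u-input down from w3: c' goes to c + r*c', radius to r*r'.
input u1: applying the 2 nested substitutions gives center (-11/40, -3/10), radius 1/100
input u3: applying the 3 nested substitutions gives center (-39/200, -101/400), radius 1/900
input u2: applying the 3 nested substitutions gives center (-41/200, -101/400), radius 1/900
input u4: applying the 1 nested substitution gives center (-1/2, -1/4), radius 1/12
input u5: applying the 1 nested substitution gives center (-1/2, -1/2), radius 1/12


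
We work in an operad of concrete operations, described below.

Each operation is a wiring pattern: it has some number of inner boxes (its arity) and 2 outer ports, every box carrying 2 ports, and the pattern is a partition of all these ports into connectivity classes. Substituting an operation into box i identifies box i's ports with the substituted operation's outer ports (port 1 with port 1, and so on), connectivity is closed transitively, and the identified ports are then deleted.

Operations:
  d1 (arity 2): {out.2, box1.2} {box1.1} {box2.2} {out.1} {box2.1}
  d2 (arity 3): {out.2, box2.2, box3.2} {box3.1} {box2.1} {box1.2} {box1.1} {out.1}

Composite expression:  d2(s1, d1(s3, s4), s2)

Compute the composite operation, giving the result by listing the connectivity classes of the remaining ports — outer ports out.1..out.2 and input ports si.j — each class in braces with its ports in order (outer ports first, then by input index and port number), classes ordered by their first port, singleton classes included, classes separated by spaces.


Connectivity passes through glued d2-boundaries; trace each wire chain.
stage d1: inputs (s3, s4), connectivity {out.1} {out.2, s3.2} {s3.1} {s4.1} {s4.2}, out.j its boundary
stage d2: inputs (s1, s3, s4, s2), connectivity {out.1} {out.2, s2.2, s3.2} {s1.1} {s1.2} {s2.1} {s3.1} {s4.1} {s4.2}, out.j its boundary

{out.1} {out.2, s2.2, s3.2} {s1.1} {s1.2} {s2.1} {s3.1} {s4.1} {s4.2}


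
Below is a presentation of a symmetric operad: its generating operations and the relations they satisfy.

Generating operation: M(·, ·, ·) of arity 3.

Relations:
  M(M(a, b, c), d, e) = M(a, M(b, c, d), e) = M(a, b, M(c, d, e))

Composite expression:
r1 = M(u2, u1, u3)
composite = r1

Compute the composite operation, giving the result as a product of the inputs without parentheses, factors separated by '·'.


Every regrouping of M is equal, so read the u-inputs in written order.
M(u2, u1, u3) reduces to u2 · u1 · u3

u2 · u1 · u3


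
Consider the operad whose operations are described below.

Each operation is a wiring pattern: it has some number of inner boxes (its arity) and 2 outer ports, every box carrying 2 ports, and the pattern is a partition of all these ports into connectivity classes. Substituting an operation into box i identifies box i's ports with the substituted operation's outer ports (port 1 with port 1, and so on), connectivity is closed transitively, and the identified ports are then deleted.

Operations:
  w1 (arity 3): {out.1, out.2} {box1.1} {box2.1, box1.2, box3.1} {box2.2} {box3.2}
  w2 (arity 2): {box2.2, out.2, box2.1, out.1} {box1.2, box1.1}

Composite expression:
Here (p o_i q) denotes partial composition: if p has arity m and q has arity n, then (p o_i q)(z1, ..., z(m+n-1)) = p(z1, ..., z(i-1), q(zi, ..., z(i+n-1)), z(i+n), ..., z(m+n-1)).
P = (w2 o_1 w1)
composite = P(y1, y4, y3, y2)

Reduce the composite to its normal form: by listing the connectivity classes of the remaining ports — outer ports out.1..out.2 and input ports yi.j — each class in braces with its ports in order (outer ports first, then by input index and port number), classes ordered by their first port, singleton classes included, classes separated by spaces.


{out.1, out.2, y2.1, y2.2} {y1.1} {y1.2, y3.1, y4.1} {y3.2} {y4.2}

After gluing at w2, chains via deleted ports link the y-ports.
composing w1 on (y1, y4, y3), with out.j its own outer ports: {out.1, out.2} {y1.1} {y1.2, y3.1, y4.1} {y3.2} {y4.2}
composing w2 on (y1, y4, y3, y2), with out.j its own outer ports: {out.1, out.2, y2.1, y2.2} {y1.1} {y1.2, y3.1, y4.1} {y3.2} {y4.2}
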